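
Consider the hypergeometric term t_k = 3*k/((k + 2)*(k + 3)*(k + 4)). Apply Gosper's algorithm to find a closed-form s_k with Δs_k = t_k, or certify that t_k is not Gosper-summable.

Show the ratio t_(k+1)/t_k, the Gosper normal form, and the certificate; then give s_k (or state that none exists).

r(k) = (k + 1)*(k + 2)/(k*(k + 5)) after simplifying.
A = k + 2, B = k + 5, C = k.
Key eq: (k + 2)·f(k+1) = (k + 4)·f(k) + (k).
From deg A=1, deg B=1, deg C=1: d=2.
Coefficient equations give f(k) = k*(k - 1)/6.
Get s_k = R·t_k = k*(k - 1)/(2*(k + 2)*(k + 3)) with R(k) = B(k−1)f(k)/C(k) = (k - 1)*(k + 4)/6.
Δs = 3*k/(k**3 + 9*k**2 + 26*k + 24), as required.

s_k = k*(k - 1)/(2*(k + 2)*(k + 3))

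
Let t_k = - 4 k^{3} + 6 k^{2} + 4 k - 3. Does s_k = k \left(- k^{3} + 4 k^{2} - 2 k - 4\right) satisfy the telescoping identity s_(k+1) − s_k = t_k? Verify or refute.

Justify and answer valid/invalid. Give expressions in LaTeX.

s_(k+1) = -k**4 + 4*k**2 - 3
s_(k+1) − s_k = -4*k**3 + 6*k**2 + 4*k - 3
(s_(k+1) − s_k) − t_k = 0

valid (s_(k+1) − s_k reduces to t_k)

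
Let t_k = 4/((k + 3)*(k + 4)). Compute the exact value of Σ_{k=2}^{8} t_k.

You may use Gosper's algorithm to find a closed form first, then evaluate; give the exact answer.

The ratio is (k + 3)/(k + 5).
Factor: A=k + 3; B=k + 5; C=1.
Key eq: (k + 3)·f(k+1) = (k + 4)·f(k) + (1).
Bound: deg f ≤ 1.
Match coefficients ⇒ f(k) = k/3.
Then R = B(k−1)f/C = k*(k + 4)/3, so s_k = R(k)·t_k = 4*k/(3*(k + 3)).
Check: Δs_k = 4/(k**2 + 7*k + 12). ✓
Telescoping: Σ = s_(9) − s_(2) = 1 − (8/15) = 7/15.

Σ = 7/15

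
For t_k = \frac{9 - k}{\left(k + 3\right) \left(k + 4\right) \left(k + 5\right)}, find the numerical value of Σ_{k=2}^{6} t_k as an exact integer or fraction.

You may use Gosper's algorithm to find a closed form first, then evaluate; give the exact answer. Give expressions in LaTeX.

Σ = 23/330

Compute t_(k+1)/t_k: get (k - 8)*(k + 3)/((k - 9)*(k + 6)).
Gosper form: A/B · C(k+1)/C(k) with A=k + 3, B=k + 6, C=k - 9.
Set up (k + 3)·f(k+1) − (k + 5)·f(k) − (k - 9) = 0.
Bound: deg f ≤ 2.
Coefficient equations give f(k) = -k*(k + 11)/4.
R(k) = B(k−1)·f(k)/C(k) = -k*(k + 5)*(k + 11)/(4*(k - 9)); s_k = R·t_k = k*(k + 11)/(4*(k + 3)*(k + 4)).
Verify: (9 - k)/(k**3 + 12*k**2 + 47*k + 60) matches t_k.
Sum = s_(7) − s_(2); s_(7) = 63/220, s_(2) = 13/60 ⇒ 23/330.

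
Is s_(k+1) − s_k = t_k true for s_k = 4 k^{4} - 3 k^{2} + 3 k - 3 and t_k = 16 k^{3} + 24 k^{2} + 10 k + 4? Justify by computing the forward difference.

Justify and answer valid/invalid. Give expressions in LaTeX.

s_(k+1) = 3*k + 4*(k + 1)**4 - 3*(k + 1)**2
s_(k+1) − s_k = 16*k**3 + 24*k**2 + 10*k + 4
(s_(k+1) − s_k) − t_k = 0

Valid — Δs_k = t_k.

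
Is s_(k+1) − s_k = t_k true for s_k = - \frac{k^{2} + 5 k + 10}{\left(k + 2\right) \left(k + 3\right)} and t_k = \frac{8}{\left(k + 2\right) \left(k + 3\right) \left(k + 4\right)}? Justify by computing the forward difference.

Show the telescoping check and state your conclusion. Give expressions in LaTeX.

valid; difference matches t_k

s_(k+1) = (-5*k - (k + 1)**2 - 15)/((k + 3)*(k + 4))
s_(k+1) − s_k = 8/(k**3 + 9*k**2 + 26*k + 24)
(s_(k+1) − s_k) − t_k = 0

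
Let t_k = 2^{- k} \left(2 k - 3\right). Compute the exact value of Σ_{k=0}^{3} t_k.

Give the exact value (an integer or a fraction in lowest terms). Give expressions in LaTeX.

Σ = -23/8

r(k) = (2*k - 1)/(2*(2*k - 3)) after simplifying.
So A=1/2 and B=1, with C=k - 3/2.
f must satisfy (1/2)·f(k+1) − (1)·f(k) = k - 3/2.
Bound: deg f ≤ 1.
Match coefficients ⇒ f(k) = 1 - 2*k.
Then R = B(k−1)f/C = -2*(2*k - 1)/(2*k - 3), so s_k = R(k)·t_k = 2*(1 - 2*k)/2**k.
s_(k+1) − s_k = (2*k - 3)/2**k = t_k.
Telescoping: Σ = s_(4) − s_(0) = -7/8 − (2) = -23/8.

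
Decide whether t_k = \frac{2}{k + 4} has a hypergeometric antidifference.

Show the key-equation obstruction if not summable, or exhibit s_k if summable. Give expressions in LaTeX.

No — key equation has no polynomial f.

Ratio r(k) = (k + 4)/(k + 5).
Take A(k)=k + 4, B(k)=k + 5, C(k)=1.
Need (k + 4)·f(k+1) − (k + 4)·f(k) = 1.
Bound: deg f ≤ 0.
Put f(k) = c0: A·f(k+1) − B(k−1)·f(k) − C = -1; need -1 = 0 — inconsistent ⇒ no f, not summable.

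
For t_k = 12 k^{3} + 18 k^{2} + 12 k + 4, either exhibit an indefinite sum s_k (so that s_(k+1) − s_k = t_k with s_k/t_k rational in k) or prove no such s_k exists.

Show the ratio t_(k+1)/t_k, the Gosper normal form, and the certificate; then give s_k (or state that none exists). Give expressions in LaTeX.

s_k = 3 k^{4} + k

The ratio is (6*k**3 + 27*k**2 + 42*k + 23)/(6*k**3 + 9*k**2 + 6*k + 2).
So A=1 and B=1, with C=k**3 + 3*k**2/2 + k + 1/3.
f must satisfy (1)·f(k+1) − (1)·f(k) = k**3 + 3*k**2/2 + k + 1/3.
deg f ≤ 4 (via 0,0,3).
Match coefficients ⇒ f(k) = k*(3*k**3 + 1)/12.
R(k) = B(k−1)·f(k)/C(k) = k*(3*k**3 + 1)/(2*(6*k**3 + 9*k**2 + 6*k + 2)); s_k = R·t_k = 3*k**4 + k.
s_(k+1) − s_k = -3*k**4 + 3*(k + 1)**4 + 1 = t_k.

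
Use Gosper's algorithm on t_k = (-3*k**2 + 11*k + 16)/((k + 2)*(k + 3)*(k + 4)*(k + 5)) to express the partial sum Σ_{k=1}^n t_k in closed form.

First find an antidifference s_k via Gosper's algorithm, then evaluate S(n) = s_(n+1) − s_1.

S(n) = n*(-n**2 + 48*n + 113)/(20*(n**3 + 12*n**2 + 47*n + 60))

t_(k+1)/t_k = (k + 2)*(11*k - 3*(k + 1)**2 + 27)/((k + 6)*(-3*k**2 + 11*k + 16)).
Factor: A=k + 2; B=k + 6; C=k**2 - 11*k/3 - 16/3.
Need (k + 2)·f(k+1) − (k + 5)·f(k) = k**2 - 11*k/3 - 16/3.
Degrees (1,1,2) ⇒ d ≤ 3.
Coefficient equations give f(k) = -k*(k**2 + 45*k + 50)/36.
So s_k = (B(k−1)f/C)·t_k = (-k*(k + 5)*(k**2 + 45*k + 50)/(12*(3*k**2 - 11*k - 16)))·t_k = k*(k**2 + 45*k + 50)/(12*(k + 2)*(k + 3)*(k + 4)).
s_(k+1) − s_k = (-3*k**2 + 11*k + 16)/(k**4 + 14*k**3 + 71*k**2 + 154*k + 120) = t_k.
s_(n+1) = (n**3 + 48*n**2 + 143*n + 96)/(12*(n**3 + 12*n**2 + 47*n + 60)) and s_(1) = 2/15, so S(n) = n*(-n**2 + 48*n + 113)/(20*(n**3 + 12*n**2 + 47*n + 60)).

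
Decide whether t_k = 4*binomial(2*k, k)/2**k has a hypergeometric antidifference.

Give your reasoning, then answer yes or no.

Step 1: r(k) = (2*k + 1)/(k + 1).
Factor: A=2*k + 1; B=k + 1; C=1.
Key eq: (2*k + 1)·f(k+1) = (k)·f(k) + (1).
deg f ≤ -1 (via 1,1,0).
d = -1 < 0 ⇒ no nonzero polynomial f; not summable.

No — key equation has no polynomial f.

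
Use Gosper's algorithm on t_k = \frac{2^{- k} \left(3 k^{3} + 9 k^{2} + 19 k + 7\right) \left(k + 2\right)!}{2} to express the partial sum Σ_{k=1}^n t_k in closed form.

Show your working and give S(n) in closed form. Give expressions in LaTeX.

S(n) = \frac{2^{- n} \left(- 6 \cdot 2^{n} + 3 n^{5} n! + 24 n^{4} n! + 70 n^{3} n! + 90 n^{2} n! + 47 n n! + 6 n!\right)}{2}

Ratio r(k) = (3*k**4 + 27*k**3 + 100*k**2 + 176*k + 114)/(2*(3*k**3 + 9*k**2 + 19*k + 7)).
So A=k/2 + 3/2 and B=1, with C=k**3 + 3*k**2 + 19*k/3 + 7/3.
Need (k/2 + 3/2)·f(k+1) − (1)·f(k) = k**3 + 3*k**2 + 19*k/3 + 7/3.
From deg A=1, deg B=0, deg C=3: d=2.
Match coefficients ⇒ f(k) = 2*(3*k**2 - 2)/3.
Get s_k = R·t_k = (3*k**2 - 2)*factorial(k + 2)/2**k with R(k) = B(k−1)f(k)/C(k) = 2*(3*k**2 - 2)/(3*k**3 + 9*k**2 + 19*k + 7).
Check: Δs_k = (3*k**3 + 9*k**2 + 19*k + 7)*factorial(k + 2)/(2*2**k). ✓
Σ_(k=1)^n t_k = s_(n+1) − s_(1) = (2**(-n - 1)*(3*n**2 + 6*n + 1)*factorial(n + 3)) − (3), i.e. (-6*2**n + 3*n**5*factorial(n) + 24*n**4*factorial(n) + 70*n**3*factorial(n) + 90*n**2*factorial(n) + 47*n*factorial(n) + 6*factorial(n))/(2*2**n).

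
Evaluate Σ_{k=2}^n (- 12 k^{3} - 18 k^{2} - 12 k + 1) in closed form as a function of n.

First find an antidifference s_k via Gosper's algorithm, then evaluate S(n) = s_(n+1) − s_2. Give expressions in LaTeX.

S(n) = - 3 n^{4} - 12 n^{3} - 18 n^{2} - 8 n + 41

Step 1: r(k) = (12*k**3 + 54*k**2 + 84*k + 41)/(12*k**3 + 18*k**2 + 12*k - 1).
Factor: A=1; B=1; C=k**3 + 3*k**2/2 + k - 1/12.
Solve (1)·f(k+1) − (1)·f(k) = k**3 + 3*k**2/2 + k - 1/12.
deg f ≤ 4 (via 0,0,3).
Coefficient equations give f(k) = k*(3*k**3 - 4)/12.
R(k) = B(k−1)·f(k)/C(k) = k*(3*k**3 - 4)/(12*k**3 + 18*k**2 + 12*k - 1); s_k = R·t_k = k*(4 - 3*k**3).
s_(k+1) − s_k = -12*k**3 - 18*k**2 - 12*k + 1 = t_k.
s_(n+1) = -3*n**4 - 12*n**3 - 18*n**2 - 8*n + 1 and s_(2) = -40, so S(n) = -3*n**4 - 12*n**3 - 18*n**2 - 8*n + 41.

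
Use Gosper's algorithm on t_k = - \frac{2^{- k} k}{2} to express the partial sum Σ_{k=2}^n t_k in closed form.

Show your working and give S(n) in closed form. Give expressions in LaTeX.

Compute t_(k+1)/t_k: get (k + 1)/(2*k).
Take A(k)=1/2, B(k)=1, C(k)=k.
Need (1/2)·f(k+1) − (1)·f(k) = k.
deg f ≤ 1 (via 0,0,1).
Coefficient equations give f(k) = -2*(k + 1).
Get s_k = R·t_k = (k + 1)/2**k with R(k) = B(k−1)f(k)/C(k) = -2*(k + 1)/k.
Check: Δs_k = -k/(2*2**k). ✓
Evaluate: s_(n+1) = 2**(-n - 1)*(n + 2); subtract s_(2) = 3/4 ⇒ S(n) = 2**(-n - 2)*(-3*2**n + 2*n + 4).

S(n) = 2^{- n - 2} \left(- 3 \cdot 2^{n} + 2 n + 4\right)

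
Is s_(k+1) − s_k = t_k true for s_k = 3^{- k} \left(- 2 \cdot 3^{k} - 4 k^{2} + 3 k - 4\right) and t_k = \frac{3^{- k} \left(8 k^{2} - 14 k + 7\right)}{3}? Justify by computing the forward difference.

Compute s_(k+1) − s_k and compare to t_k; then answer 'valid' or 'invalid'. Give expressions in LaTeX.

Valid: the claim telescopes to t_k.

s_(k+1) = (-6*3**k + 3*k - 4*(k + 1)**2 - 1)/(3*3**k)
s_(k+1) − s_k = (8*k**2 - 14*k + 7)/(3*3**k)
(s_(k+1) − s_k) − t_k = 0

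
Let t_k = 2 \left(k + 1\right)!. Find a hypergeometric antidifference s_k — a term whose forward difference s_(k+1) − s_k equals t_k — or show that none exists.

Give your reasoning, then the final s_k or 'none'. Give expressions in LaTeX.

r(k) = k + 2 after simplifying.
Normal form (A,B,C) = (k + 2, 1, 1).
Need (k + 2)·f(k+1) − (1)·f(k) = 1.
d = -1 from the (1,0,0) case.
deg f ≤ -1 is impossible — no certificate.

no hypergeometric antidifference exists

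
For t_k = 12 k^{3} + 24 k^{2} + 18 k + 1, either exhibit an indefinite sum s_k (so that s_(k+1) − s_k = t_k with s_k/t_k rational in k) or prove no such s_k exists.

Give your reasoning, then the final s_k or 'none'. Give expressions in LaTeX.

r(k) = (12*k**3 + 60*k**2 + 102*k + 55)/(12*k**3 + 24*k**2 + 18*k + 1) after simplifying.
So A=1 and B=1, with C=k**3 + 2*k**2 + 3*k/2 + 1/12.
Solve (1)·f(k+1) − (1)·f(k) = k**3 + 2*k**2 + 3*k/2 + 1/12.
d = 4 from the (0,0,3) case.
Solve for f: f(k) = k*(3*k**3 + 2*k**2 - 4)/12 (degree 4 ≤ 4).
Get s_k = R·t_k = k*(3*k**3 + 2*k**2 - 4) with R(k) = B(k−1)f(k)/C(k) = k*(3*k**3 + 2*k**2 - 4)/(12*k**3 + 24*k**2 + 18*k + 1).
s_(k+1) − s_k = 12*k**3 + 24*k**2 + 18*k + 1 = t_k.

s_k = k \left(3 k^{3} + 2 k^{2} - 4\right)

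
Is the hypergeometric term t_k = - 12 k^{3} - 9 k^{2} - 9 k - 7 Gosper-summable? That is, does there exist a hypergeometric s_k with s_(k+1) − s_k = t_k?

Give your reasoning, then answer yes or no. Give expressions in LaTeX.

Yes. s_k = k \left(- 3 k^{3} + 3 k^{2} - 3 k - 4\right).

Compute t_(k+1)/t_k: get (12*k**3 + 45*k**2 + 63*k + 37)/(12*k**3 + 9*k**2 + 9*k + 7).
Factor: A=1; B=1; C=k**3 + 3*k**2/4 + 3*k/4 + 7/12.
f must satisfy (1)·f(k+1) − (1)·f(k) = k**3 + 3*k**2/4 + 3*k/4 + 7/12.
Degrees (0,0,3) ⇒ d ≤ 4.
Solve for f: f(k) = k*(3*k**3 - 3*k**2 + 3*k + 4)/12 (degree 4 ≤ 4).
Certificate R = B(k−1)f/C = k*(3*k**3 - 3*k**2 + 3*k + 4)/(12*k**3 + 9*k**2 + 9*k + 7) gives s_k = k*(-3*k**3 + 3*k**2 - 3*k - 4).
Δs = -12*k**3 - 9*k**2 - 9*k - 7, as required.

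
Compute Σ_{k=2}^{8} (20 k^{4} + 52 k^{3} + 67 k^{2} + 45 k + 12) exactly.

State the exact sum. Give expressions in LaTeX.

The ratio is (20*k**4 + 132*k**3 + 343*k**2 + 415*k + 196)/(20*k**4 + 52*k**3 + 67*k**2 + 45*k + 12).
Factor: A=1; B=1; C=k**4 + 13*k**3/5 + 67*k**2/20 + 9*k/4 + 3/5.
Solve (1)·f(k+1) − (1)·f(k) = k**4 + 13*k**3/5 + 67*k**2/20 + 9*k/4 + 3/5.
deg f ≤ 5 (via 0,0,4).
Solve for f: f(k) = k**2*(4*k**3 + 3*k**2 + 3*k + 2)/20 (degree 5 ≤ 5).
So s_k = (B(k−1)f/C)·t_k = (k**2*(4*k**3 + 3*k**2 + 3*k + 2)/(20*k**4 + 52*k**3 + 67*k**2 + 45*k + 12))·t_k = k**2*(4*k**3 + 3*k**2 + 3*k + 2).
Check: Δs_k = 20*k**4 + 52*k**3 + 67*k**2 + 45*k + 12. ✓
Sum = s_(9) − s_(2); s_(9) = 258228, s_(2) = 208 ⇒ 258020.

Σ = 258020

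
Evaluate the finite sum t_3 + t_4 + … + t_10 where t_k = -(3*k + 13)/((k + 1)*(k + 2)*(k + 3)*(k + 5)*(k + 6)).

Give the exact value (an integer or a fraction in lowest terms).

Σ = -73/12480

The ratio is (k + 1)*(k + 5)*(3*k + 16)/((k + 4)*(k + 7)*(3*k + 13)).
Normal form (A,B,C) = (k + 1, k + 7, k**2 + 25*k/3 + 52/3).
Need (k + 1)·f(k+1) − (k + 6)·f(k) = k**2 + 25*k/3 + 52/3.
From deg A=1, deg B=1, deg C=2: d=5.
A polynomial solution: f(k) = k*(k + 3)*(k + 4)*(k**2 + 8*k + 17)/30.
Get s_k = R·t_k = k*(-k**2 - 8*k - 17)/(10*(k**3 + 8*k**2 + 17*k + 10)) with R(k) = B(k−1)f(k)/C(k) = k*(k + 3)*(k + 6)*(k**2 + 8*k + 17)/(10*(3*k + 13)).
s_(k+1) − s_k = (-3*k - 13)/(k**5 + 17*k**4 + 107*k**3 + 307*k**2 + 396*k + 180) = t_k.
Evaluate s at k=11 and k=3: -1243/12480 and -3/32; difference -73/12480.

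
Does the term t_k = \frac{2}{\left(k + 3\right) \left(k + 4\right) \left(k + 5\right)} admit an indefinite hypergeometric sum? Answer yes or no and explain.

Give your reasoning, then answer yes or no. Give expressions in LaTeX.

The ratio is (k + 3)/(k + 6).
Gosper form: A/B · C(k+1)/C(k) with A=k + 3, B=k + 6, C=1.
Set up (k + 3)·f(k+1) − (k + 5)·f(k) − (1) = 0.
deg f ≤ 2 (via 1,1,0).
Match coefficients ⇒ f(k) = k*(k + 7)/24.
R(k) = B(k−1)·f(k)/C(k) = k*(k + 5)*(k + 7)/24; s_k = R·t_k = k*(k + 7)/(12*(k + 3)*(k + 4)).
s_(k+1) − s_k = 2/(k**3 + 12*k**2 + 47*k + 60) = t_k.

Yes. s_k = \frac{k \left(k + 7\right)}{12 \left(k + 3\right) \left(k + 4\right)}.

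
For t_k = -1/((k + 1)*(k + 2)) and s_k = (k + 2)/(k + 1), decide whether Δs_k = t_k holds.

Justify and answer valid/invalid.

s_(k+1) = (k + 3)/(k + 2)
s_(k+1) − s_k = -1/(k**2 + 3*k + 2)
(s_(k+1) − s_k) − t_k = 0

valid; difference matches t_k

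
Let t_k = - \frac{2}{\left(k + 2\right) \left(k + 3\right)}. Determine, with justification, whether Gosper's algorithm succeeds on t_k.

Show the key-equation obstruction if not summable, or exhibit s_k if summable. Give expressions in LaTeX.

Yes. s_k = - \frac{k}{k + 2}.

r(k) = (k + 2)/(k + 4) after simplifying.
Take A(k)=k + 2, B(k)=k + 4, C(k)=1.
Need (k + 2)·f(k+1) − (k + 3)·f(k) = 1.
From deg A=1, deg B=1, deg C=0: d=1.
A polynomial solution: f(k) = k/2.
Get s_k = R·t_k = -k/(k + 2) with R(k) = B(k−1)f(k)/C(k) = k*(k + 3)/2.
Check: Δs_k = -2/(k**2 + 5*k + 6). ✓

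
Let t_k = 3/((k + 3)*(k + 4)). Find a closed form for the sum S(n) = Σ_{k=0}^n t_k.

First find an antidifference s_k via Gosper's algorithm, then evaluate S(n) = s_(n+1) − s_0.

t_(k+1)/t_k = (k + 3)/(k + 5).
Normal form (A,B,C) = (k + 3, k + 5, 1).
Solve (k + 3)·f(k+1) − (k + 4)·f(k) = 1.
Degrees (1,1,0) ⇒ d ≤ 1.
Solve for f: f(k) = k/3 (degree 1 ≤ 1).
So s_k = (B(k−1)f/C)·t_k = (k*(k + 4)/3)·t_k = k/(k + 3).
Δs = 3/(k**2 + 7*k + 12), as required.
s_(n+1) = (n + 1)/(n + 4) and s_(0) = 0, so S(n) = (n + 1)/(n + 4).

S(n) = (n + 1)/(n + 4)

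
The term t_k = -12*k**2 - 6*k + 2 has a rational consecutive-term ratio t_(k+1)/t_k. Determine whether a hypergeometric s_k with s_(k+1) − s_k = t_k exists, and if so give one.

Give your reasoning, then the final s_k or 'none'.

Compute t_(k+1)/t_k: get (6*k**2 + 15*k + 8)/(6*k**2 + 3*k - 1).
A = 1, B = 1, C = k**2 + k/2 - 1/6.
f must satisfy (1)·f(k+1) − (1)·f(k) = k**2 + k/2 - 1/6.
Bound: deg f ≤ 3.
Match coefficients ⇒ f(k) = k*(4*k**2 - 3*k - 3)/12.
So s_k = (B(k−1)f/C)·t_k = (k*(4*k**2 - 3*k - 3)/(2*(6*k**2 + 3*k - 1)))·t_k = k*(-4*k**2 + 3*k + 3).
Verify: -12*k**2 - 6*k + 2 matches t_k.

s_k = k*(-4*k**2 + 3*k + 3)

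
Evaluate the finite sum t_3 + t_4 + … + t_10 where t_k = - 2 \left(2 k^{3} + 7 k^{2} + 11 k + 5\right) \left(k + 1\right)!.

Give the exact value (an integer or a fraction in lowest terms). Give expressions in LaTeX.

Step 1: r(k) = (2*k**4 + 17*k**3 + 57*k**2 + 87*k + 50)/(2*k**3 + 7*k**2 + 11*k + 5).
Factor: A=k + 2; B=1; C=k**3 + 7*k**2/2 + 11*k/2 + 5/2.
f must satisfy (k + 2)·f(k+1) − (1)·f(k) = k**3 + 7*k**2/2 + 11*k/2 + 5/2.
d = 2 from the (1,0,3) case.
Match coefficients ⇒ f(k) = (k + 1)*(2*k - 1)/2.
Certificate R = B(k−1)f/C = (k + 1)*(2*k - 1)/(2*k**3 + 7*k**2 + 11*k + 5) gives s_k = -2*(k + 1)*(2*k - 1)*factorial(k + 1).
Δs = -2*(2*k**3 + 7*k**2 + 11*k + 5)*factorial(k + 1), as required.
Σ_(k=3)^(10) t_k = s_(11) − s_(3) = -241416806400 − (-960) = -241416805440.

Σ = -241416805440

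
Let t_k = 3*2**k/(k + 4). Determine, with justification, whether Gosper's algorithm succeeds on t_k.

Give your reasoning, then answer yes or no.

Step 1: r(k) = 2*(k + 4)/(k + 5).
Normal form (A,B,C) = (2*k + 8, k + 5, 1).
Solve (2*k + 8)·f(k+1) − (k + 4)·f(k) = 1.
Bound: deg f ≤ -1.
Bound -1 < 0, so the key equation has no polynomial solution.

No — negative degree bound, so no certificate f.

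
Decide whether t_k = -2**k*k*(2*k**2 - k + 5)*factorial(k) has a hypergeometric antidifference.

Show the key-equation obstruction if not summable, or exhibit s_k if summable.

Yes. s_k = -2**k*(k**2 - 3*k + 4)*factorial(k).

t_(k+1)/t_k = 2*(k + 1)**2*(-k + 2*(k + 1)**2 + 4)/(k*(2*k**2 - k + 5)).
Gosper form: A/B · C(k+1)/C(k) with A=2*k + 2, B=1, C=k**3 - k**2/2 + 5*k/2.
Key eq: (2*k + 2)·f(k+1) = (1)·f(k) + (k**3 - k**2/2 + 5*k/2).
d = 2 from the (1,0,3) case.
Solve for f: f(k) = (k**2 - 3*k + 4)/2 (degree 2 ≤ 2).
Certificate R = B(k−1)f/C = (k**2 - 3*k + 4)/(k*(2*k**2 - k + 5)) gives s_k = -2**k*(k**2 - 3*k + 4)*factorial(k).
Δs = -2**k*k*(2*k**2 - k + 5)*factorial(k), as required.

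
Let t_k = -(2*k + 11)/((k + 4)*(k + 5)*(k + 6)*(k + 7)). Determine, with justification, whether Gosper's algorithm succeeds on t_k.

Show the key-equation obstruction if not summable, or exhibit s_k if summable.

Ratio r(k) = (k + 4)*(2*k + 13)/((k + 8)*(2*k + 11)).
A = k + 4, B = k + 8, C = k + 11/2.
Need (k + 4)·f(k+1) − (k + 7)·f(k) = k + 11/2.
Degrees (1,1,1) ⇒ d ≤ 3.
Coefficient equations give f(k) = k*(k + 5)*(k + 10)/48.
Then R = B(k−1)f/C = k*(k + 5)*(k + 7)*(k + 10)/(24*(2*k + 11)), so s_k = R(k)·t_k = k*(-k - 10)/(24*(k**2 + 10*k + 24)).
Δs = (-2*k - 11)/(k**4 + 22*k**3 + 179*k**2 + 638*k + 840), as required.

Yes. s_k = k*(-k - 10)/(24*(k**2 + 10*k + 24)).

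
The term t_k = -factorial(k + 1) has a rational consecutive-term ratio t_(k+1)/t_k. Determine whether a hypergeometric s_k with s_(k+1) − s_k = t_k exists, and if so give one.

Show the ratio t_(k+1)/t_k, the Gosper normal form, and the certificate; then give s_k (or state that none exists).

r(k) = k + 2 after simplifying.
A = k + 2, B = 1, C = 1.
Key eq: (k + 2)·f(k+1) = (1)·f(k) + (1).
Degrees (1,0,0) ⇒ d ≤ -1.
deg f ≤ -1 is impossible — no certificate.

no hypergeometric antidifference exists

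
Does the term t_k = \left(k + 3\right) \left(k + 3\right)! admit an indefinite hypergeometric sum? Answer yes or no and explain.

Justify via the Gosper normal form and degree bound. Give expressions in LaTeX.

Yes. s_k = \left(k + 3\right)!.

Compute t_(k+1)/t_k: get (k + 4)**2/(k + 3).
Factor: A=k + 4; B=1; C=k + 3.
Key eq: (k + 4)·f(k+1) = (1)·f(k) + (k + 3).
Bound: deg f ≤ 0.
A polynomial solution: f(k) = 1.
So s_k = (B(k−1)f/C)·t_k = (1/(k + 3))·t_k = factorial(k + 3).
Δs = (k + 3)*factorial(k + 3), as required.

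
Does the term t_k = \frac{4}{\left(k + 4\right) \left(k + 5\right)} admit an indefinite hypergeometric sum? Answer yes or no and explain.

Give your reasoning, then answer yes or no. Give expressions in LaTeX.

r(k) = (k + 4)/(k + 6) after simplifying.
Take A(k)=k + 4, B(k)=k + 6, C(k)=1.
f must satisfy (k + 4)·f(k+1) − (k + 5)·f(k) = 1.
d = 1 from the (1,1,0) case.
Solve for f: f(k) = k/4 (degree 1 ≤ 1).
Get s_k = R·t_k = k/(k + 4) with R(k) = B(k−1)f(k)/C(k) = k*(k + 5)/4.
Verify: 4/(k**2 + 9*k + 20) matches t_k.

Yes. s_k = \frac{k}{k + 4}.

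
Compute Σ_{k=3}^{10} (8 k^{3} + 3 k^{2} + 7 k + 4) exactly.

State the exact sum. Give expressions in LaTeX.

t_(k+1)/t_k = (8*k**3 + 27*k**2 + 37*k + 22)/(8*k**3 + 3*k**2 + 7*k + 4).
Factor: A=1; B=1; C=k**3 + 3*k**2/8 + 7*k/8 + 1/2.
Solve (1)·f(k+1) − (1)·f(k) = k**3 + 3*k**2/8 + 7*k/8 + 1/2.
From deg A=0, deg B=0, deg C=3: d=4.
A polynomial solution: f(k) = k*(2*k**3 - 3*k**2 + 4*k + 1)/8.
Certificate R = B(k−1)f/C = k*(2*k**3 - 3*k**2 + 4*k + 1)/(8*k**3 + 3*k**2 + 7*k + 4) gives s_k = k*(2*k**3 - 3*k**2 + 4*k + 1).
Δs = 8*k**3 + 3*k**2 + 7*k + 4, as required.
Sum = s_(11) − s_(3); s_(11) = 25784, s_(3) = 120 ⇒ 25664.

Σ = 25664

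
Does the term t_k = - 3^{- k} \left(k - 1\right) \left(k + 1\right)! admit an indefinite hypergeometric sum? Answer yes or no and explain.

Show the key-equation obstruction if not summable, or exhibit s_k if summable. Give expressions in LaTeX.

Yes. s_k = - 3^{1 - k} \left(k + 1\right)!.

Step 1: r(k) = k*(k + 2)/(3*(k - 1)).
So A=k/3 + 2/3 and B=1, with C=k - 1.
f must satisfy (k/3 + 2/3)·f(k+1) − (1)·f(k) = k - 1.
deg f ≤ 0 (via 1,0,1).
A polynomial solution: f(k) = 3.
Get s_k = R·t_k = -3**(1 - k)*factorial(k + 1) with R(k) = B(k−1)f(k)/C(k) = 3/(k - 1).
s_(k+1) − s_k = -(k - 1)*factorial(k + 1)/3**k = t_k.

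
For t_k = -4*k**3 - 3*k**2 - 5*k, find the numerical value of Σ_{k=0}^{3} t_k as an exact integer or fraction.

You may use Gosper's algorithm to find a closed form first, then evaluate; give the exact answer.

Σ = -216

r(k) = (4*k**3 + 15*k**2 + 23*k + 12)/(k*(4*k**2 + 3*k + 5)) after simplifying.
Gosper form: A/B · C(k+1)/C(k) with A=1, B=1, C=k**3 + 3*k**2/4 + 5*k/4.
Key eq: (1)·f(k+1) = (1)·f(k) + (k**3 + 3*k**2/4 + 5*k/4).
deg f ≤ 4 (via 0,0,3).
Solving with deg f ≤ 4: f(k) = k*(k - 1)*(k**2 + 2)/4.
R(k) = B(k−1)·f(k)/C(k) = (k - 1)*(k**2 + 2)/(4*k**2 + 3*k + 5); s_k = R·t_k = k*(-k**3 + k**2 - 2*k + 2).
s_(k+1) − s_k = k*(-4*k**2 - 3*k - 5) = t_k.
Evaluate s at k=4 and k=0: -216 and 0; difference -216.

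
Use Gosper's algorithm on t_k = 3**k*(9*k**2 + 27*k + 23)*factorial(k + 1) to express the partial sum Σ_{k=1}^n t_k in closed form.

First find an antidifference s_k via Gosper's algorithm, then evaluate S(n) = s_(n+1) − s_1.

Step 1: r(k) = 3*(9*k**3 + 63*k**2 + 149*k + 118)/(9*k**2 + 27*k + 23).
Factor: A=3*k + 6; B=1; C=k**2 + 3*k + 23/9.
Need (3*k + 6)·f(k+1) − (1)·f(k) = k**2 + 3*k + 23/9.
Bound: deg f ≤ 1.
Solving with deg f ≤ 1: f(k) = (3*k + 1)/9.
Get s_k = R·t_k = 3**k*(3*k + 1)*factorial(k + 1) with R(k) = B(k−1)f(k)/C(k) = (3*k + 1)/(9*k**2 + 27*k + 23).
Δs = 3**k*(9*k**2 + 27*k + 23)*factorial(k + 1), as required.
Telescope: S(n) = s_(n+1) − s_(1) = 3**(n + 1)*(3*n + 4)*factorial(n + 2) − (24) = 9*3**n*n*factorial(n + 2) + 12*3**n*factorial(n + 2) - 24.

S(n) = 9*3**n*n*factorial(n + 2) + 12*3**n*factorial(n + 2) - 24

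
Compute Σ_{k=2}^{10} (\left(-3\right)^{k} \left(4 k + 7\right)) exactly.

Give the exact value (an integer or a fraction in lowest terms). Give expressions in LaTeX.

t_(k+1)/t_k = 3*(-4*k - 11)/(4*k + 7).
Factor: A=-3; B=1; C=k + 7/4.
f must satisfy (-3)·f(k+1) − (1)·f(k) = k + 7/4.
Bound: deg f ≤ 1.
Solve for f: f(k) = -(k + 1)/4 (degree 1 ≤ 1).
So s_k = (B(k−1)f/C)·t_k = (-(k + 1)/(4*k + 7))·t_k = (-3)**k*(-k - 1).
Verify: (-3)**k*(4*k + 7) matches t_k.
Σ_(k=2)^(10) t_k = s_(11) − s_(2) = 2125764 − (-27) = 2125791.

Σ = 2125791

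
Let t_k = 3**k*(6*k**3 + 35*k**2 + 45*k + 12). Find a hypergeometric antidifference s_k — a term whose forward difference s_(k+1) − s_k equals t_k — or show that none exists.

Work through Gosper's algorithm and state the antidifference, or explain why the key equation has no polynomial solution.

s_k = 3**k*k*(3*k**2 + 4*k - 3)

r(k) = 3*(6*k**3 + 53*k**2 + 133*k + 98)/(6*k**3 + 35*k**2 + 45*k + 12) after simplifying.
Take A(k)=3, B(k)=1, C(k)=k**3 + 35*k**2/6 + 15*k/2 + 2.
Need (3)·f(k+1) − (1)·f(k) = k**3 + 35*k**2/6 + 15*k/2 + 2.
d = 3 from the (0,0,3) case.
Match coefficients ⇒ f(k) = k*(3*k**2 + 4*k - 3)/6.
R(k) = B(k−1)·f(k)/C(k) = k*(3*k**2 + 4*k - 3)/((3*k + 4)*(2*k**2 + 9*k + 3)); s_k = R·t_k = 3**k*k*(3*k**2 + 4*k - 3).
Check: Δs_k = 3**k*(6*k**3 + 35*k**2 + 45*k + 12). ✓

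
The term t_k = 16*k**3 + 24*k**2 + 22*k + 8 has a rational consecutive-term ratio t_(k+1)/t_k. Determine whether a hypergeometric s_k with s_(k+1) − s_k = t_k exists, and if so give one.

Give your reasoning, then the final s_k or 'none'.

s_k = k*(4*k**3 + 3*k + 1)

Compute t_(k+1)/t_k: get (8*k**3 + 36*k**2 + 59*k + 35)/(8*k**3 + 12*k**2 + 11*k + 4).
Gosper form: A/B · C(k+1)/C(k) with A=1, B=1, C=k**3 + 3*k**2/2 + 11*k/8 + 1/2.
Set up (1)·f(k+1) − (1)·f(k) − (k**3 + 3*k**2/2 + 11*k/8 + 1/2) = 0.
Bound: deg f ≤ 4.
Solving with deg f ≤ 4: f(k) = k*(4*k**3 + 3*k + 1)/16.
Get s_k = R·t_k = k*(4*k**3 + 3*k + 1) with R(k) = B(k−1)f(k)/C(k) = k*(4*k**3 + 3*k + 1)/(2*(8*k**3 + 12*k**2 + 11*k + 4)).
s_(k+1) − s_k = 16*k**3 + 24*k**2 + 22*k + 8 = t_k.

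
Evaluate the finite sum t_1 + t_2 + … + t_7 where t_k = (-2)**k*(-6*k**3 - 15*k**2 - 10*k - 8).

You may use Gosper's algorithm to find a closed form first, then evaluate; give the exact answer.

Σ = 274950

t_(k+1)/t_k = 2*(-6*k**3 - 33*k**2 - 58*k - 39)/(6*k**3 + 15*k**2 + 10*k + 8).
A = -2, B = 1, C = k**3 + 5*k**2/2 + 5*k/3 + 4/3.
Need (-2)·f(k+1) − (1)·f(k) = k**3 + 5*k**2/2 + 5*k/3 + 4/3.
Degrees (0,0,3) ⇒ d ≤ 3.
Coefficient equations give f(k) = -(2*k**3 + k**2 - 2*k + 2)/6.
R(k) = B(k−1)·f(k)/C(k) = -(2*k**3 + k**2 - 2*k + 2)/((k + 2)*(6*k**2 + 3*k + 4)); s_k = R·t_k = (-2)**k*(2*k**3 + k**2 - 2*k + 2).
Verify: (-2)**k*(-6*k**3 - 15*k**2 - 10*k - 8) matches t_k.
Evaluate s at k=8 and k=1: 274944 and -6; difference 274950.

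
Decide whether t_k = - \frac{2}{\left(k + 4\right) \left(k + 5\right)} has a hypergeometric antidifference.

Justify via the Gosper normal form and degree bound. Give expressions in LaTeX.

Yes. s_k = - \frac{k}{2 k + 8}.

Ratio r(k) = (k + 4)/(k + 6).
Take A(k)=k + 4, B(k)=k + 6, C(k)=1.
Set up (k + 4)·f(k+1) − (k + 5)·f(k) − (1) = 0.
Bound: deg f ≤ 1.
Solving with deg f ≤ 1: f(k) = k/4.
Certificate R = B(k−1)f/C = k*(k + 5)/4 gives s_k = -k/(2*k + 8).
s_(k+1) − s_k = -2/(k**2 + 9*k + 20) = t_k.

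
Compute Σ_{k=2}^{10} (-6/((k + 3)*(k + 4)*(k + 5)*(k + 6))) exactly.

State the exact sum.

Σ = -1/112

Ratio r(k) = (k + 3)/(k + 7).
Take A(k)=k + 3, B(k)=k + 7, C(k)=1.
f must satisfy (k + 3)·f(k+1) − (k + 6)·f(k) = 1.
Degrees (1,1,0) ⇒ d ≤ 3.
A polynomial solution: f(k) = k*(k**2 + 12*k + 47)/180.
Certificate R = B(k−1)f/C = k*(k + 6)*(k**2 + 12*k + 47)/180 gives s_k = k*(-k**2 - 12*k - 47)/(30*(k + 3)*(k + 4)*(k + 5)).
Check: Δs_k = -6/(k**4 + 18*k**3 + 119*k**2 + 342*k + 360). ✓
Σ_(k=2)^(10) t_k = s_(11) − s_(2) = -11/336 − (-1/42) = -1/112.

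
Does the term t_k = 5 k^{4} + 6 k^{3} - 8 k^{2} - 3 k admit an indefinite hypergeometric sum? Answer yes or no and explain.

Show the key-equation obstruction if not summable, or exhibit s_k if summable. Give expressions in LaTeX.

Yes. s_k = k^{2} \left(k^{3} - k^{2} - 4 k + 4\right).

Compute t_(k+1)/t_k: get (5*k**3 + 26*k**2 + 40*k + 19)/(5*k**3 + 6*k**2 - 8*k - 3).
Take A(k)=1, B(k)=1, C(k)=k**4 + 6*k**3/5 - 8*k**2/5 - 3*k/5.
Key eq: (1)·f(k+1) = (1)·f(k) + (k**4 + 6*k**3/5 - 8*k**2/5 - 3*k/5).
From deg A=0, deg B=0, deg C=4: d=5.
Coefficient equations give f(k) = k**2*(k - 2)*(k - 1)*(k + 2)/5.
Get s_k = R·t_k = k**2*(k**3 - k**2 - 4*k + 4) with R(k) = B(k−1)f(k)/C(k) = k*(k - 2)*(k + 2)/(5*k**2 + 11*k + 3).
s_(k+1) − s_k = k*(5*k**3 + 6*k**2 - 8*k - 3) = t_k.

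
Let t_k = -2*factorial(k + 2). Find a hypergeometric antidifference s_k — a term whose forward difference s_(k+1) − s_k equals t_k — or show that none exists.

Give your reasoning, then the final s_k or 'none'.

Ratio r(k) = k + 3.
Normal form (A,B,C) = (k + 3, 1, 1).
f must satisfy (k + 3)·f(k+1) − (1)·f(k) = 1.
deg f ≤ -1 (via 1,0,0).
deg f ≤ -1 is impossible — no certificate.

none (Gosper's algorithm certifies no s_k)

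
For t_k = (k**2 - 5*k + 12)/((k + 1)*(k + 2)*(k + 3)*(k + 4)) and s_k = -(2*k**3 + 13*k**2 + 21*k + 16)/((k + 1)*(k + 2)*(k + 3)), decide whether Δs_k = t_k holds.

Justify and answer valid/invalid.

s_(k+1) = (-21*k - 2*(k + 1)**3 - 13*(k + 1)**2 - 37)/((k + 2)*(k + 3)*(k + 4))
s_(k+1) − s_k = (k**2 - 5*k + 12)/(k**4 + 10*k**3 + 35*k**2 + 50*k + 24)
(s_(k+1) − s_k) − t_k = 0

valid (s_(k+1) − s_k reduces to t_k)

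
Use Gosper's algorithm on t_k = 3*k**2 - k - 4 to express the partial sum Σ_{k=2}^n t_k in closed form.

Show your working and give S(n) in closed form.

Compute t_(k+1)/t_k: get (k - 3*(k + 1)**2 + 5)/(-3*k**2 + k + 4).
Take A(k)=1, B(k)=1, C(k)=k**2 - k/3 - 4/3.
f must satisfy (1)·f(k+1) − (1)·f(k) = k**2 - k/3 - 4/3.
Bound: deg f ≤ 3.
Solve for f: f(k) = k*(k - 3)*(k + 1)/3 (degree 3 ≤ 3).
So s_k = (B(k−1)f/C)·t_k = (k*(k - 3)/(3*k - 4))·t_k = k*(k**2 - 2*k - 3).
Δs = 3*k**2 - k - 4, as required.
Evaluate: s_(n+1) = n**3 + n**2 - 4*n - 4; subtract s_(2) = -6 ⇒ S(n) = n**3 + n**2 - 4*n + 2.

S(n) = n**3 + n**2 - 4*n + 2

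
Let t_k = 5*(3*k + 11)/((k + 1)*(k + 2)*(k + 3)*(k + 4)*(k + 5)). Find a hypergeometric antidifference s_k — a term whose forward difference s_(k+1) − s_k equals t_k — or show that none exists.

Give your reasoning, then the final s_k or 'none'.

s_k = 5*k*(k**2 + 7*k + 14)/(8*(k**3 + 7*k**2 + 14*k + 8))

Compute t_(k+1)/t_k: get (k + 1)*(3*k + 14)/((k + 6)*(3*k + 11)).
Take A(k)=k + 1, B(k)=k + 6, C(k)=k + 11/3.
Set up (k + 1)·f(k+1) − (k + 5)·f(k) − (k + 11/3) = 0.
deg f ≤ 4 (via 1,1,1).
Match coefficients ⇒ f(k) = k*(k + 3)*(k**2 + 7*k + 14)/24.
R(k) = B(k−1)·f(k)/C(k) = k*(k + 3)*(k + 5)*(k**2 + 7*k + 14)/(8*(3*k + 11)); s_k = R·t_k = 5*k*(k**2 + 7*k + 14)/(8*(k**3 + 7*k**2 + 14*k + 8)).
Verify: 5*(3*k + 11)/(k**5 + 15*k**4 + 85*k**3 + 225*k**2 + 274*k + 120) matches t_k.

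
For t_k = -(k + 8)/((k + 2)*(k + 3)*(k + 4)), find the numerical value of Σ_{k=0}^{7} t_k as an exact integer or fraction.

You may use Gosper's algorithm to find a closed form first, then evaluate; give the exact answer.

Step 1: r(k) = (k + 2)*(k + 9)/((k + 5)*(k + 8)).
A = k + 2, B = k + 5, C = k + 8.
Key eq: (k + 2)·f(k+1) = (k + 4)·f(k) + (k + 8).
Bound: deg f ≤ 2.
Match coefficients ⇒ f(k) = k*(5*k + 19)/6.
Get s_k = R·t_k = k*(-5*k - 19)/(6*(k + 2)*(k + 3)) with R(k) = B(k−1)f(k)/C(k) = k*(k + 4)*(5*k + 19)/(6*(k + 8)).
s_(k+1) − s_k = (-k - 8)/(k**3 + 9*k**2 + 26*k + 24) = t_k.
Sum = s_(8) − s_(0); s_(8) = -118/165, s_(0) = 0 ⇒ -118/165.

Σ = -118/165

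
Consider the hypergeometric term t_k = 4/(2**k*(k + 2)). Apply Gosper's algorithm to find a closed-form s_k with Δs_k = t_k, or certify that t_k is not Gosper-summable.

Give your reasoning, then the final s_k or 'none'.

not Gosper-summable; s_k does not exist

Compute t_(k+1)/t_k: get (k + 2)/(2*(k + 3)).
Gosper form: A/B · C(k+1)/C(k) with A=k/2 + 1, B=k + 3, C=1.
Set up (k/2 + 1)·f(k+1) − (k + 2)·f(k) − (1) = 0.
From deg A=1, deg B=1, deg C=0: d=-1.
d = -1 < 0 ⇒ no nonzero polynomial f; not summable.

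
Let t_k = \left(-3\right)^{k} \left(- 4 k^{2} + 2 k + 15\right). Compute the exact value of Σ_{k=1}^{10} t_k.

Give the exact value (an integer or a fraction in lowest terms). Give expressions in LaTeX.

Compute t_(k+1)/t_k: get 3*(-4*k**2 - 6*k + 13)/(4*k**2 - 2*k - 15).
So A=-3 and B=1, with C=k**2 - k/2 - 15/4.
Set up (-3)·f(k+1) − (1)·f(k) − (k**2 - k/2 - 15/4) = 0.
deg f ≤ 2 (via 0,0,2).
Match coefficients ⇒ f(k) = -(k - 3)*(k + 1)/4.
Then R = B(k−1)f/C = -(k - 3)*(k + 1)/(4*k**2 - 2*k - 15), so s_k = R(k)·t_k = (-3)**k*(k**2 - 2*k - 3).
Check: Δs_k = (-3)**k*(-4*k**2 + 2*k + 15). ✓
Telescoping: Σ = s_(11) − s_(1) = -17006112 − (12) = -17006124.

Σ = -17006124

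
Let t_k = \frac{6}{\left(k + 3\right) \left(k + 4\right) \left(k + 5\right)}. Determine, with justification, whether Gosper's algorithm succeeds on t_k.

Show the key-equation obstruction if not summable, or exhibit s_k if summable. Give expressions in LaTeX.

t_(k+1)/t_k = (k + 3)/(k + 6).
So A=k + 3 and B=k + 6, with C=1.
Set up (k + 3)·f(k+1) − (k + 5)·f(k) − (1) = 0.
From deg A=1, deg B=1, deg C=0: d=2.
Solving with deg f ≤ 2: f(k) = k*(k + 7)/24.
So s_k = (B(k−1)f/C)·t_k = (k*(k + 5)*(k + 7)/24)·t_k = k*(k + 7)/(4*(k + 3)*(k + 4)).
Verify: 6/(k**3 + 12*k**2 + 47*k + 60) matches t_k.

Yes. s_k = \frac{k \left(k + 7\right)}{4 \left(k + 3\right) \left(k + 4\right)}.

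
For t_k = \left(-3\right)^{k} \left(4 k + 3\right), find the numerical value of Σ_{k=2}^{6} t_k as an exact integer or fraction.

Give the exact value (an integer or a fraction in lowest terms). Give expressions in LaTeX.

r(k) = 3*(-4*k - 7)/(4*k + 3) after simplifying.
So A=-3 and B=1, with C=k + 3/4.
Need (-3)·f(k+1) − (1)·f(k) = k + 3/4.
Bound: deg f ≤ 1.
A polynomial solution: f(k) = -k/4.
Certificate R = B(k−1)f/C = -k/(4*k + 3) gives s_k = -(-3)**k*k.
Check: Δs_k = (-3)**k*(4*k + 3). ✓
Σ_(k=2)^(6) t_k = s_(7) − s_(2) = 15309 − (-18) = 15327.

Σ = 15327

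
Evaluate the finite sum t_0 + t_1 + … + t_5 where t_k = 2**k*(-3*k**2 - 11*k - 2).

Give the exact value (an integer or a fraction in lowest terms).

Σ = -6402

r(k) = 2*(3*k**2 + 17*k + 16)/(3*k**2 + 11*k + 2) after simplifying.
A = 2, B = 1, C = k**2 + 11*k/3 + 2/3.
f must satisfy (2)·f(k+1) − (1)·f(k) = k**2 + 11*k/3 + 2/3.
d = 2 from the (0,0,2) case.
Solve for f: f(k) = (k - 1)*(3*k + 2)/3 (degree 2 ≤ 2).
Then R = B(k−1)f/C = (k - 1)*(3*k + 2)/(3*k**2 + 11*k + 2), so s_k = R(k)·t_k = 2**k*(-3*k**2 + k + 2).
s_(k+1) − s_k = 2**k*(-3*k**2 - 11*k - 2) = t_k.
Σ_(k=0)^(5) t_k = s_(6) − s_(0) = -6400 − (2) = -6402.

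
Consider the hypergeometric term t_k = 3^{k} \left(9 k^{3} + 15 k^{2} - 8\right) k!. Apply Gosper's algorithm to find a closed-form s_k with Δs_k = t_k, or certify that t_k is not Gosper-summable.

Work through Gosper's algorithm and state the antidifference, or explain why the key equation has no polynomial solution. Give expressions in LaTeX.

Ratio r(k) = 3*(k + 1)*(9*(k + 1)**3 + 15*(k + 1)**2 - 8)/(9*k**3 + 15*k**2 - 8).
So A=3*k + 3 and B=1, with C=k**3 + 5*k**2/3 - 8/9.
Solve (3*k + 3)·f(k+1) − (1)·f(k) = k**3 + 5*k**2/3 - 8/9.
Bound: deg f ≤ 2.
Solving with deg f ≤ 2: f(k) = (3*k**2 - 3*k - 4)/9.
R(k) = B(k−1)·f(k)/C(k) = (3*k**2 - 3*k - 4)/(9*k**3 + 15*k**2 - 8); s_k = R·t_k = 3**k*(3*k**2 - 3*k - 4)*factorial(k).
Verify: 3**k*(9*k**3 + 15*k**2 - 8)*factorial(k) matches t_k.

s_k = 3^{k} \left(3 k^{2} - 3 k - 4\right) k!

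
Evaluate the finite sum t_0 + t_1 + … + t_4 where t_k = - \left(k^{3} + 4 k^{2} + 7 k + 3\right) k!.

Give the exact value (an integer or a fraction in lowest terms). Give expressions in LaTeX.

r(k) = (k**4 + 8*k**3 + 25*k**2 + 33*k + 15)/(k**3 + 4*k**2 + 7*k + 3) after simplifying.
So A=k + 1 and B=1, with C=k**3 + 4*k**2 + 7*k + 3.
f must satisfy (k + 1)·f(k+1) − (1)·f(k) = k**3 + 4*k**2 + 7*k + 3.
Bound: deg f ≤ 2.
Match coefficients ⇒ f(k) = k**2 + 2*k + 2.
Certificate R = B(k−1)f/C = (k**2 + 2*k + 2)/(k**3 + 4*k**2 + 7*k + 3) gives s_k = -(k**2 + 2*k + 2)*factorial(k).
Check: Δs_k = -(k**3 + 4*k**2 + 7*k + 3)*factorial(k). ✓
Σ_(k=0)^(4) t_k = s_(5) − s_(0) = -4440 − (-2) = -4438.

Σ = -4438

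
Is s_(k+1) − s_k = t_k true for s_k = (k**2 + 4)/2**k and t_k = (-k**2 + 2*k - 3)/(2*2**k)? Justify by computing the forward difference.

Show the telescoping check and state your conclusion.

s_(k+1) = ((k + 1)**2 + 4)/(2*2**k)
s_(k+1) − s_k = (-k**2 + 2*k - 3)/(2*2**k)
(s_(k+1) − s_k) − t_k = 0

Valid: the claim telescopes to t_k.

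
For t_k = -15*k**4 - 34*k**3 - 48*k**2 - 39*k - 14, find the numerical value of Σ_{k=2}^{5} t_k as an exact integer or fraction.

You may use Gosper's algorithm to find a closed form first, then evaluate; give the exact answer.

Σ = -25480

Step 1: r(k) = (15*k**4 + 94*k**3 + 240*k**2 + 297*k + 150)/(15*k**4 + 34*k**3 + 48*k**2 + 39*k + 14).
So A=1 and B=1, with C=k**4 + 34*k**3/15 + 16*k**2/5 + 13*k/5 + 14/15.
Need (1)·f(k+1) − (1)·f(k) = k**4 + 34*k**3/15 + 16*k**2/5 + 13*k/5 + 14/15.
From deg A=0, deg B=0, deg C=4: d=5.
A polynomial solution: f(k) = k*(3*k**4 + k**3 + 4*k**2 + 4*k + 2)/15.
So s_k = (B(k−1)f/C)·t_k = (k*(3*k**4 + k**3 + 4*k**2 + 4*k + 2)/(15*k**4 + 34*k**3 + 48*k**2 + 39*k + 14))·t_k = k*(-3*k**4 - k**3 - 4*k**2 - 4*k - 2).
Check: Δs_k = -15*k**4 - 34*k**3 - 48*k**2 - 39*k - 14. ✓
Sum = s_(6) − s_(2); s_(6) = -25644, s_(2) = -164 ⇒ -25480.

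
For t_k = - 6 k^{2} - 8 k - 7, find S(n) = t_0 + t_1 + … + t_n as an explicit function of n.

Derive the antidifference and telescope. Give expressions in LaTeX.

S(n) = - 2 n^{3} - 7 n^{2} - 12 n - 7

r(k) = (6*k**2 + 20*k + 21)/(6*k**2 + 8*k + 7) after simplifying.
Normal form (A,B,C) = (1, 1, k**2 + 4*k/3 + 7/6).
f must satisfy (1)·f(k+1) − (1)·f(k) = k**2 + 4*k/3 + 7/6.
d = 3 from the (0,0,2) case.
A polynomial solution: f(k) = k*(2*k**2 + k + 4)/6.
Get s_k = R·t_k = k*(-2*k**2 - k - 4) with R(k) = B(k−1)f(k)/C(k) = k*(2*k**2 + k + 4)/(6*k**2 + 8*k + 7).
Verify: -6*k**2 - 8*k - 7 matches t_k.
Σ_(k=0)^n t_k = s_(n+1) − s_(0) = (-2*n**3 - 7*n**2 - 12*n - 7) − (0), i.e. -2*n**3 - 7*n**2 - 12*n - 7.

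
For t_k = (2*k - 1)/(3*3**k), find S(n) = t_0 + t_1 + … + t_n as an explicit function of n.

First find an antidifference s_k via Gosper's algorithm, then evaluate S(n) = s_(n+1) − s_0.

Step 1: r(k) = (2*k + 1)/(3*(2*k - 1)).
Gosper form: A/B · C(k+1)/C(k) with A=1/3, B=1, C=k - 1/2.
Solve (1/3)·f(k+1) − (1)·f(k) = k - 1/2.
Bound: deg f ≤ 1.
A polynomial solution: f(k) = -3*k/2.
R(k) = B(k−1)·f(k)/C(k) = -3*k/(2*k - 1); s_k = R·t_k = -k/3**k.
Δs = (2*k - 1)/(3*3**k), as required.
Evaluate: s_(n+1) = 3**(-n - 1)*(-n - 1); subtract s_(0) = 0 ⇒ S(n) = 3**(-n - 1)*(-n - 1).

S(n) = 3**(-n - 1)*(-n - 1)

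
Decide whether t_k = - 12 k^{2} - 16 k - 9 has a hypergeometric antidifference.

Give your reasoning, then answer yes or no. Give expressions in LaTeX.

Ratio r(k) = (12*k**2 + 40*k + 37)/(12*k**2 + 16*k + 9).
Normal form (A,B,C) = (1, 1, k**2 + 4*k/3 + 3/4).
f must satisfy (1)·f(k+1) − (1)·f(k) = k**2 + 4*k/3 + 3/4.
Degrees (0,0,2) ⇒ d ≤ 3.
Solving with deg f ≤ 3: f(k) = k*(4*k**2 + 2*k + 3)/12.
Get s_k = R·t_k = k*(-4*k**2 - 2*k - 3) with R(k) = B(k−1)f(k)/C(k) = k*(4*k**2 + 2*k + 3)/(12*k**2 + 16*k + 9).
Δs = -12*k**2 - 16*k - 9, as required.

Yes. s_k = k \left(- 4 k^{2} - 2 k - 3\right).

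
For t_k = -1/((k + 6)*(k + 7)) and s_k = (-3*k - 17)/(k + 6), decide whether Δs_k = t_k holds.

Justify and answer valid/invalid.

valid (s_(k+1) − s_k reduces to t_k)

s_(k+1) = (-3*k - 20)/(k + 7)
s_(k+1) − s_k = -1/(k**2 + 13*k + 42)
(s_(k+1) − s_k) − t_k = 0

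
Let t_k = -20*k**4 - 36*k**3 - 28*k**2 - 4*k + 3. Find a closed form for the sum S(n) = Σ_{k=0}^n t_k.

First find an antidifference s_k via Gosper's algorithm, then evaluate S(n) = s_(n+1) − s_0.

S(n) = -4*n**5 - 19*n**4 - 34*n**3 - 25*n**2 - 3*n + 3

The ratio is (20*k**4 + 116*k**3 + 256*k**2 + 248*k + 85)/(20*k**4 + 36*k**3 + 28*k**2 + 4*k - 3).
Normal form (A,B,C) = (1, 1, k**4 + 9*k**3/5 + 7*k**2/5 + k/5 - 3/20).
f must satisfy (1)·f(k+1) − (1)·f(k) = k**4 + 9*k**3/5 + 7*k**2/5 + k/5 - 3/20.
d = 5 from the (0,0,4) case.
Match coefficients ⇒ f(k) = k*(4*k**4 - k**3 - 2*k**2 - 3*k - 1)/20.
R(k) = B(k−1)·f(k)/C(k) = k*(4*k**4 - k**3 - 2*k**2 - 3*k - 1)/(20*k**4 + 36*k**3 + 28*k**2 + 4*k - 3); s_k = R·t_k = k*(-4*k**4 + k**3 + 2*k**2 + 3*k + 1).
Δs = -20*k**4 - 36*k**3 - 28*k**2 - 4*k + 3, as required.
Telescope: S(n) = s_(n+1) − s_(0) = -4*n**5 - 19*n**4 - 34*n**3 - 25*n**2 - 3*n + 3 − (0) = -4*n**5 - 19*n**4 - 34*n**3 - 25*n**2 - 3*n + 3.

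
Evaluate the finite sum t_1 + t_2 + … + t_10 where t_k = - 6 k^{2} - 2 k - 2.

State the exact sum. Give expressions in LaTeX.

Ratio r(k) = (k + 3*(k + 1)**2 + 2)/(3*k**2 + k + 1).
Take A(k)=1, B(k)=1, C(k)=k**2 + k/3 + 1/3.
Key eq: (1)·f(k+1) = (1)·f(k) + (k**2 + k/3 + 1/3).
d = 3 from the (0,0,2) case.
Solving with deg f ≤ 3: f(k) = k*(k**2 - k + 1)/3.
R(k) = B(k−1)·f(k)/C(k) = k*(k**2 - k + 1)/(3*k**2 + k + 1); s_k = R·t_k = 2*k*(-k**2 + k - 1).
s_(k+1) − s_k = -6*k**2 - 2*k - 2 = t_k.
Evaluate s at k=11 and k=1: -2442 and -2; difference -2440.

Σ = -2440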